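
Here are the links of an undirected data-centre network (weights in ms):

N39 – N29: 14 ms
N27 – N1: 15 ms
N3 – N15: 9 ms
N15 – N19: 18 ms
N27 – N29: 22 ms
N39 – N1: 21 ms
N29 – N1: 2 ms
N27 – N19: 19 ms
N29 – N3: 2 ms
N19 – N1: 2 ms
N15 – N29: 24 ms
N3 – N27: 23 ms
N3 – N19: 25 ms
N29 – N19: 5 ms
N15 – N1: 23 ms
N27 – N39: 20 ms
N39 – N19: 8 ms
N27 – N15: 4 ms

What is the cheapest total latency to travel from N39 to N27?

Shortest distances from N39:
N39: 0
N19: 8  (via N39)
N1: 10  (via N19)
N29: 12  (via N1)
N3: 14  (via N29)
N27: 20  (via N39)
Shortest route: N39 → N27 = 20 ms.

20 ms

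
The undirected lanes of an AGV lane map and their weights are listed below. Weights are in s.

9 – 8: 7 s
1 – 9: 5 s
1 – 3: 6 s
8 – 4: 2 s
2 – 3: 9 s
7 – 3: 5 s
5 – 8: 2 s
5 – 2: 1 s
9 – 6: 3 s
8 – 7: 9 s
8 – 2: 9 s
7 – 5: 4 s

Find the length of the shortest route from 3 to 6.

Shortest distances from 3:
3: 0
7: 5  (via 3)
1: 6  (via 3)
2: 9  (via 3)
5: 9  (via 7)
8: 11  (via 5)
9: 11  (via 1)
4: 13  (via 8)
6: 14  (via 9)
Shortest route: 3–1–9–6 = 14 s.

14 s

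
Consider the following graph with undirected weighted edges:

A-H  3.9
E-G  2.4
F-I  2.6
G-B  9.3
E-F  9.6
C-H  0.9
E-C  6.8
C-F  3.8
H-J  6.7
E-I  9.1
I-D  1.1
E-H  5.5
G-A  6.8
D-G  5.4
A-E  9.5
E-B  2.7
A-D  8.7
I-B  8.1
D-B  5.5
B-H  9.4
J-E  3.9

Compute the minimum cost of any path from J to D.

Enumerating some paths:
J–E–I–D: 3.9+9.1+1.1 = 14.1
J–E–G–D: 3.9+2.4+5.4 = 11.7
J–E–B–D: 3.9+2.7+5.5 = 12.1
The minimum is 11.7 via J–E–G–D.

11.7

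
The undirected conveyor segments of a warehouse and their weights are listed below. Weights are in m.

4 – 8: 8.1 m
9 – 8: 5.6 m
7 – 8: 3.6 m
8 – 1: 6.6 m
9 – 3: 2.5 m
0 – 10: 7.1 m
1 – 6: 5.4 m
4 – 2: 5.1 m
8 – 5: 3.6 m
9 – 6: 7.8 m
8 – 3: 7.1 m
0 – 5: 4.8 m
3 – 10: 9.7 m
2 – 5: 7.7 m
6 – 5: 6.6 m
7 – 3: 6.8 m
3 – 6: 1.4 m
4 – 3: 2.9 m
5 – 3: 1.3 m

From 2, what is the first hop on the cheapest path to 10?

4

Candidate routes:
2 - 5 - 3 - 10: 7.7+1.3+9.7 = 18.7
2 - 4 - 3 - 10: 5.1+2.9+9.7 = 17.7
2 - 4 - 3 - 5 - 0 - 10: 5.1+2.9+1.3+4.8+7.1 = 21.2
2 - 5 - 0 - 10: 7.7+4.8+7.1 = 19.6
The minimum is 17.7 m via 2 - 4 - 3 - 10.
So from 2 the first move is to 4.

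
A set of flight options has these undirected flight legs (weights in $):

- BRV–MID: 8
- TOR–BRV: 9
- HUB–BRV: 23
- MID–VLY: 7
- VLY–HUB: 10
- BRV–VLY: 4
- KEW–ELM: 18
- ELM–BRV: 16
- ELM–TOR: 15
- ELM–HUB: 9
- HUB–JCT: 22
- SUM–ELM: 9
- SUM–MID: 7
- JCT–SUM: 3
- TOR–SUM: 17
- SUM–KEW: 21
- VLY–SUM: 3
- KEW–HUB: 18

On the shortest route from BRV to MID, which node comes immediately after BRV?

Compare a few routes:
BRV - VLY - SUM - MID: 4+3+7 = 14
BRV - MID: 8 = 8
BRV - VLY - MID: 4+7 = 11
The minimum is $8 via BRV - MID.
So from BRV the first move is to MID.

MID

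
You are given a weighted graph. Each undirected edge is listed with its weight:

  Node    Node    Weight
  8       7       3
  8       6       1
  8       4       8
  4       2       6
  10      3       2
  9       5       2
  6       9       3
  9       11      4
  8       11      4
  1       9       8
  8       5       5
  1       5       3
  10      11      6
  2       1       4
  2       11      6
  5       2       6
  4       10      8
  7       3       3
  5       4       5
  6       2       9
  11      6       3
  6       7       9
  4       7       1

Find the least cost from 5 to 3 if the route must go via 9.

12

Shortest 5→9: 5–9 = 2
Best 9 to 3: 9–6–8–7–3 costing 10
Total via 9: 2 + 10 = 12.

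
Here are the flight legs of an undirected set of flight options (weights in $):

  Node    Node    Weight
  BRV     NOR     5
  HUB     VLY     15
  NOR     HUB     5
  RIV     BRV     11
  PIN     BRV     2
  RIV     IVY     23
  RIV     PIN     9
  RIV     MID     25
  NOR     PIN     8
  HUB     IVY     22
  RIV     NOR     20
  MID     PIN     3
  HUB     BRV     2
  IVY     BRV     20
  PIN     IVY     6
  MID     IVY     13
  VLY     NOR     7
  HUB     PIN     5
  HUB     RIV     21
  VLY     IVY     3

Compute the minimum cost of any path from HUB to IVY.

Candidate routes:
HUB–BRV–PIN–IVY: 2+2+6 = 10
HUB–PIN–IVY: 5+6 = 11
The minimum is $10 via HUB–BRV–PIN–IVY.

$10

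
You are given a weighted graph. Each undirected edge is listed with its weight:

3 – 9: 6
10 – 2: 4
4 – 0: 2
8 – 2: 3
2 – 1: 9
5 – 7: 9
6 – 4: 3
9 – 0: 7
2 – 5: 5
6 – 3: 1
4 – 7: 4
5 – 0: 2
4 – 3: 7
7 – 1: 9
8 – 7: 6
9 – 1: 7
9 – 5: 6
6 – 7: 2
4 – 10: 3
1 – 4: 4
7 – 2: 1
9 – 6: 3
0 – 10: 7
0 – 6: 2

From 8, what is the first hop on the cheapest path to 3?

2

Compare a few routes:
8–7–6–3: 6+2+1 = 9
8–2–7–6–3: 3+1+2+1 = 7
The minimum is 7 via 8–2–7–6–3.
So from 8 the first move is to 2.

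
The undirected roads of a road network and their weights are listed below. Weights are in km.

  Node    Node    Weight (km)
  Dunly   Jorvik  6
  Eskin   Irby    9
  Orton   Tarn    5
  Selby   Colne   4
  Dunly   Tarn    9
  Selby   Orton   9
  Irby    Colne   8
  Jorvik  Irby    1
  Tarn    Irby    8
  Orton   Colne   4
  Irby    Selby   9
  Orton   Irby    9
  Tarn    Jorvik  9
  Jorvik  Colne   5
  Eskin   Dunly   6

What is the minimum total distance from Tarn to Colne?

Running Dijkstra from Tarn:
Tarn: 0
Orton: 5  (via Tarn)
Irby: 8  (via Tarn)
Dunly: 9  (via Tarn)
Colne: 9  (via Orton)
Shortest route: Tarn → Orton → Colne = 9 km.

9 km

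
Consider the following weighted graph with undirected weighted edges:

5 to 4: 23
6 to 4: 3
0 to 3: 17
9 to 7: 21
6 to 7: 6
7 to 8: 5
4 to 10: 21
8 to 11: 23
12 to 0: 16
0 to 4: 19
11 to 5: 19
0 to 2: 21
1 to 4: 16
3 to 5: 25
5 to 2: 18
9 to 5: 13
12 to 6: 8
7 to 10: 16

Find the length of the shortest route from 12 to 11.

Shortest distances from 12:
12: 0
6: 8  (via 12)
4: 11  (via 6)
7: 14  (via 6)
0: 16  (via 12)
8: 19  (via 7)
1: 27  (via 4)
10: 30  (via 7)
3: 33  (via 0)
5: 34  (via 4)
9: 35  (via 7)
2: 37  (via 0)
11: 42  (via 8)
Shortest route: 12 → 6 → 7 → 8 → 11 = 42.

42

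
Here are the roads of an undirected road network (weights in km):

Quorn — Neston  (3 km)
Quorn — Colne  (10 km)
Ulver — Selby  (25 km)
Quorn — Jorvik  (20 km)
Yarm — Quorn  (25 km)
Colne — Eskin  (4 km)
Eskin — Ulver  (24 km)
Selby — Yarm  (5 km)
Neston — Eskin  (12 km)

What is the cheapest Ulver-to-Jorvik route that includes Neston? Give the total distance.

Best Ulver to Neston: Ulver–Eskin–Neston costing 36
Shortest Neston→Jorvik: Neston–Quorn–Jorvik = 23
Total via Neston: 36 + 23 = 59 km.

59 km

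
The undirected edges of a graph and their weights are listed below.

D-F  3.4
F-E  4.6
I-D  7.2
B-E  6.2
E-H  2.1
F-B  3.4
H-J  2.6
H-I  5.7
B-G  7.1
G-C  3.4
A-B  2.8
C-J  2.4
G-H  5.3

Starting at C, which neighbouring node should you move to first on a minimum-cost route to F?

J

Enumerating some paths:
C - G - B - F: 3.4+7.1+3.4 = 13.9
C - J - H - E - F: 2.4+2.6+2.1+4.6 = 11.7
C - G - H - E - F: 3.4+5.3+2.1+4.6 = 15.4
C - J - H - E - B - F: 2.4+2.6+2.1+6.2+3.4 = 16.7
The minimum is 11.7 via C - J - H - E - F.
So from C the first move is to J.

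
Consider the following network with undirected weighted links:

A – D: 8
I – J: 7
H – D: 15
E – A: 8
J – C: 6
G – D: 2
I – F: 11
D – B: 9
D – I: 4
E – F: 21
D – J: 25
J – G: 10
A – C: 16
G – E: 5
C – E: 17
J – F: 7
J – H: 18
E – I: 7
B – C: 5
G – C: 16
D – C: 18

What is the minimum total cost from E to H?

22

Settle nodes by increasing distance from E:
E: 0
G: 5  (via E)
D: 7  (via G)
I: 7  (via E)
A: 8  (via E)
J: 14  (via I)
B: 16  (via D)
C: 17  (via E)
F: 18  (via I)
H: 22  (via D)
Shortest route: E–G–D–H = 22.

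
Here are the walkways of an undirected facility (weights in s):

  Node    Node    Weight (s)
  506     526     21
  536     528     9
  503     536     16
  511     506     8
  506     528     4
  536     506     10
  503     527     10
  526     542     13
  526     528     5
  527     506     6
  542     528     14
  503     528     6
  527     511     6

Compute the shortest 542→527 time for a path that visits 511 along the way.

Shortest 542→511: 542–528–506–511 = 26
Shortest 511→527: 511–527 = 6
Total via 511: 26 + 6 = 32 s.

32 s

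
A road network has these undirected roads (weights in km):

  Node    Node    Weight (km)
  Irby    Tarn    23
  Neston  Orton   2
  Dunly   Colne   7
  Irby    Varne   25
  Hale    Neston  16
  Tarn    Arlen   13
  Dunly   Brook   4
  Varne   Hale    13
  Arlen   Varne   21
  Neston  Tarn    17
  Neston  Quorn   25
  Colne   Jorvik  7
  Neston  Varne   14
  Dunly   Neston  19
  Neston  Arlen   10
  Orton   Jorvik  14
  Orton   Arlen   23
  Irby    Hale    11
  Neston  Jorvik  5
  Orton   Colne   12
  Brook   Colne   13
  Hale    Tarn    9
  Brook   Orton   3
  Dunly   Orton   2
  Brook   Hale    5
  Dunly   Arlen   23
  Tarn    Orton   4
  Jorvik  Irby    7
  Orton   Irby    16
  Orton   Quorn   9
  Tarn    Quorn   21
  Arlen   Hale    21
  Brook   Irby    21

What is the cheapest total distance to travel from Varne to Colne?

25 km

Running Dijkstra from Varne:
Varne: 0
Hale: 13  (via Varne)
Neston: 14  (via Varne)
Orton: 16  (via Neston)
Dunly: 18  (via Orton)
Brook: 18  (via Hale)
Jorvik: 19  (via Neston)
Tarn: 20  (via Orton)
Arlen: 21  (via Varne)
Irby: 24  (via Hale)
Colne: 25  (via Dunly)
Shortest route: Varne–Neston–Orton–Dunly–Colne = 25 km.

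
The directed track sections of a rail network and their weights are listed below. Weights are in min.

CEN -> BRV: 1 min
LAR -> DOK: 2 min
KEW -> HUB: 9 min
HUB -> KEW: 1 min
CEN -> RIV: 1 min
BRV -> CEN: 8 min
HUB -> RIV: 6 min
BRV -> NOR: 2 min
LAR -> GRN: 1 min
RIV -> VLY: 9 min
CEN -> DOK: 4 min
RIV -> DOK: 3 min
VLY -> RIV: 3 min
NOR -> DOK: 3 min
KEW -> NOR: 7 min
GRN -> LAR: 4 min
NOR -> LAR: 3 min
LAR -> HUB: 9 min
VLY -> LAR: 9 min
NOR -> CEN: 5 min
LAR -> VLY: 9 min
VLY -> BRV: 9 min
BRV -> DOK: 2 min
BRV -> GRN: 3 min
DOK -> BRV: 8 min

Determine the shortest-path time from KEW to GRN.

11 min

Shortest distances from KEW:
KEW: 0
NOR: 7  (via KEW)
HUB: 9  (via KEW)
DOK: 10  (via NOR)
LAR: 10  (via NOR)
GRN: 11  (via LAR)
Shortest route: KEW → NOR → LAR → GRN = 11 min.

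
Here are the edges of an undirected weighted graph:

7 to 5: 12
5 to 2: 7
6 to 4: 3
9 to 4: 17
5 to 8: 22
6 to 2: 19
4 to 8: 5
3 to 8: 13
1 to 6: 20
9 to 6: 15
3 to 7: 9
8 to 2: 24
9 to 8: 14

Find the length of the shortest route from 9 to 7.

36

Candidate routes:
9–8–5–7: 14+22+12 = 48
9–4–8–3–7: 17+5+13+9 = 44
9–6–4–8–3–7: 15+3+5+13+9 = 45
9–8–3–7: 14+13+9 = 36
The minimum is 36 via 9–8–3–7.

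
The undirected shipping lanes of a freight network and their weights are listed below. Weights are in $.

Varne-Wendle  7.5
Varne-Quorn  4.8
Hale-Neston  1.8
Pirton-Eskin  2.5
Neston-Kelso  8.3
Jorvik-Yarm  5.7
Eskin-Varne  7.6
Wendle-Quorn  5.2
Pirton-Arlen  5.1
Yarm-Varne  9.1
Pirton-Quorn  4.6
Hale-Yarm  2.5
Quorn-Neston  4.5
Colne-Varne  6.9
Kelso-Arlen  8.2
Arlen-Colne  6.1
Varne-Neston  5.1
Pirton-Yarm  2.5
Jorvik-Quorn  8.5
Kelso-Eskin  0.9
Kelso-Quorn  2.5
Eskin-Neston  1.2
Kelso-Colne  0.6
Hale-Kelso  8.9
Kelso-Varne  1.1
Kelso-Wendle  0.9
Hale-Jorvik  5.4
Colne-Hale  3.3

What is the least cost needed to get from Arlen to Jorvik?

$13.3

Running Dijkstra from Arlen:
Arlen: 0
Pirton: 5.1  (via Arlen)
Colne: 6.1  (via Arlen)
Kelso: 6.7  (via Colne)
Eskin: 7.6  (via Pirton)
Wendle: 7.6  (via Kelso)
Yarm: 7.6  (via Pirton)
Varne: 7.8  (via Kelso)
Neston: 8.8  (via Eskin)
Quorn: 9.2  (via Kelso)
Hale: 9.4  (via Colne)
Jorvik: 13.3  (via Yarm)
Shortest route: Arlen–Pirton–Yarm–Jorvik = $13.3.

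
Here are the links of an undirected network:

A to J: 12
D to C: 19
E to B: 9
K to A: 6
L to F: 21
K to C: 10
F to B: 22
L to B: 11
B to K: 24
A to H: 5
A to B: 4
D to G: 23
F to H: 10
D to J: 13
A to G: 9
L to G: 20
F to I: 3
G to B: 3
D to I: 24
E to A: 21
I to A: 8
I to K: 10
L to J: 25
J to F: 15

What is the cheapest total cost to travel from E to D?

35

Settle nodes by increasing distance from E:
E: 0
B: 9  (via E)
G: 12  (via B)
A: 13  (via B)
H: 18  (via A)
K: 19  (via A)
L: 20  (via B)
I: 21  (via A)
F: 24  (via I)
J: 25  (via A)
C: 29  (via K)
D: 35  (via G)
Shortest route: E–B–G–D = 35.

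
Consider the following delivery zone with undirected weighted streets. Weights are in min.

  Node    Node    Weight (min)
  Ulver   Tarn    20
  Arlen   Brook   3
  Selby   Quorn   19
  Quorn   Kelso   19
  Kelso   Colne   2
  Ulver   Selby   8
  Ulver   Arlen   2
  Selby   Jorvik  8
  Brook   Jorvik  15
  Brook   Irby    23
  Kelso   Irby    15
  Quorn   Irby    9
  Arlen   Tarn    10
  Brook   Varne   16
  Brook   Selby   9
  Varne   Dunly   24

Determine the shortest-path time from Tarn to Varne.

29 min

Enumerating some paths:
Tarn → Arlen → Brook → Varne: 10+3+16 = 29
Tarn → Ulver → Arlen → Brook → Varne: 20+2+3+16 = 41
The minimum is 29 min via Tarn → Arlen → Brook → Varne.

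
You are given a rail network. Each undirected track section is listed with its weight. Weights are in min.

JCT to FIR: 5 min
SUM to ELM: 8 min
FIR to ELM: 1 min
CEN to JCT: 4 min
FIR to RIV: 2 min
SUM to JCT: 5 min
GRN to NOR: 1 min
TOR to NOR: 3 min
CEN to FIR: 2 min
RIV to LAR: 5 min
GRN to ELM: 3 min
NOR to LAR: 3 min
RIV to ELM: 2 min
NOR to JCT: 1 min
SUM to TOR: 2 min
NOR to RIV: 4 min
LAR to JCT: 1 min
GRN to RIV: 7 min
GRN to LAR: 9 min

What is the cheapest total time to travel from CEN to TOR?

8 min

Shortest distances from CEN:
CEN: 0
FIR: 2  (via CEN)
ELM: 3  (via FIR)
JCT: 4  (via CEN)
RIV: 4  (via FIR)
NOR: 5  (via JCT)
LAR: 5  (via JCT)
GRN: 6  (via ELM)
TOR: 8  (via NOR)
Shortest route: CEN → JCT → NOR → TOR = 8 min.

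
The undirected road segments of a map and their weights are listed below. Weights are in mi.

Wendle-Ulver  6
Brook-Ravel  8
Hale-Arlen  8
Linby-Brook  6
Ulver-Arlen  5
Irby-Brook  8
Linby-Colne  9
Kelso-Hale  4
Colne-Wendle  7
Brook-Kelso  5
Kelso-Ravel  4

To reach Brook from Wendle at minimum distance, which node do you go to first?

Candidate routes:
Wendle–Ulver–Arlen–Hale–Kelso–Brook: 6+5+8+4+5 = 28
Wendle–Colne–Linby–Brook: 7+9+6 = 22
The minimum is 22 mi via Wendle–Colne–Linby–Brook.
So from Wendle the first move is to Colne.

Colne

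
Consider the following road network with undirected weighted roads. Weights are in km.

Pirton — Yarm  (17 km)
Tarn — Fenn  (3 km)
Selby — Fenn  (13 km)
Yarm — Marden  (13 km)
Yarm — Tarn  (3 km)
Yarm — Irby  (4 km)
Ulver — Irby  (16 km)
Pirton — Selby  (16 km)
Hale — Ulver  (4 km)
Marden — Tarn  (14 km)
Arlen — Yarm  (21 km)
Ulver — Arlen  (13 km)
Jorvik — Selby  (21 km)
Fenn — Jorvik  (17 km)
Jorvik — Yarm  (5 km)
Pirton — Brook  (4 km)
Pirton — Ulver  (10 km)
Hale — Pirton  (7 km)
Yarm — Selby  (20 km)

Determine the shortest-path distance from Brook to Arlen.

Compare a few routes:
Brook → Pirton → Hale → Ulver → Arlen: 4+7+4+13 = 28
Brook → Pirton → Ulver → Arlen: 4+10+13 = 27
Brook → Pirton → Yarm → Arlen: 4+17+21 = 42
Cheapest is Brook → Pirton → Ulver → Arlen at 27 km.

27 km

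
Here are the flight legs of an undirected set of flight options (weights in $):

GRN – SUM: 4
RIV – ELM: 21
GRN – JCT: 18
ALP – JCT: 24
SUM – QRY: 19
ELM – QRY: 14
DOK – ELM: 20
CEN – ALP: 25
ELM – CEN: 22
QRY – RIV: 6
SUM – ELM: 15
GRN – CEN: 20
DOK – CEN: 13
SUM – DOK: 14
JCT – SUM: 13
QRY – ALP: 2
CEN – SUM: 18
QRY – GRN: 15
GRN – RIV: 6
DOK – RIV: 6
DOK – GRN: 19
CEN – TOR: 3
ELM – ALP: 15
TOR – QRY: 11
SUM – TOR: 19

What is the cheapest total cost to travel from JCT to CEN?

$31

Enumerating some paths:
JCT–SUM–TOR–CEN: 13+19+3 = 35
JCT–SUM–CEN: 13+18 = 31
The minimum is $31 via JCT–SUM–CEN.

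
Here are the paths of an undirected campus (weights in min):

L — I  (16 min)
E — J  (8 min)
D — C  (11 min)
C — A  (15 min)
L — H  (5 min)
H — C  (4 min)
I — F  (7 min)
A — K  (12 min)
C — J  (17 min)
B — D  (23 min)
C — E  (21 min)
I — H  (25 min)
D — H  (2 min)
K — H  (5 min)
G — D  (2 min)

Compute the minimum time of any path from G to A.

21 min

Shortest distances from G:
G: 0
D: 2  (via G)
H: 4  (via D)
C: 8  (via H)
K: 9  (via H)
L: 9  (via H)
A: 21  (via K)
Shortest route: G → D → H → K → A = 21 min.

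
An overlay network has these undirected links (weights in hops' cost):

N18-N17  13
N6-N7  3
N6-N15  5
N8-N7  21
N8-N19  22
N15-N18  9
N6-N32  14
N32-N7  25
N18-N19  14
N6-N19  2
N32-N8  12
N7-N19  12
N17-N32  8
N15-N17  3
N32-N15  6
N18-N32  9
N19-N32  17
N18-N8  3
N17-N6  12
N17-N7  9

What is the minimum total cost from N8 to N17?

Candidate routes:
N8 → N18 → N15 → N17: 3+9+3 = 15
N8 → N18 → N17: 3+13 = 16
The minimum is 15 hops' cost via N8 → N18 → N15 → N17.

15 hops' cost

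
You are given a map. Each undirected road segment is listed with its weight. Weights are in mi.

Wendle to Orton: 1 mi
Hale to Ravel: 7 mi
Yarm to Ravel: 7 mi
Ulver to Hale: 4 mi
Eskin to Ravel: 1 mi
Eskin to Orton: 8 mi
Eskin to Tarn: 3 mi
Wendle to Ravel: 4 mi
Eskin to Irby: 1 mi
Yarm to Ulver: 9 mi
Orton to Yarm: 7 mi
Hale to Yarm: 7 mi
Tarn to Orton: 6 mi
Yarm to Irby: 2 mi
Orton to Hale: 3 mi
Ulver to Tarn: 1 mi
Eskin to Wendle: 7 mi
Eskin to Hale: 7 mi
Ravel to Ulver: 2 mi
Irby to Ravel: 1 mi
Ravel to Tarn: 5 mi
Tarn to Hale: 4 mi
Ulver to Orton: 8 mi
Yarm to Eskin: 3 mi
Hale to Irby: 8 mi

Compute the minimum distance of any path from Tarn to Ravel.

Shortest distances from Tarn:
Tarn: 0
Ulver: 1  (via Tarn)
Ravel: 3  (via Ulver)
Shortest route: Tarn → Ulver → Ravel = 3 mi.

3 mi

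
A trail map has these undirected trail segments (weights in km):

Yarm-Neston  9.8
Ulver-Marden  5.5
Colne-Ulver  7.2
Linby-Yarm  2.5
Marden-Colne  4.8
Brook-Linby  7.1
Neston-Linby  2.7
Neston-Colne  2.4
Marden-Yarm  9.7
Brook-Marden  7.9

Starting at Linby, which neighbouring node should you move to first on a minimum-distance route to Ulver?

Neston

Candidate routes:
Linby → Yarm → Marden → Ulver: 2.5+9.7+5.5 = 17.7
Linby → Neston → Colne → Ulver: 2.7+2.4+7.2 = 12.3
Linby → Brook → Marden → Ulver: 7.1+7.9+5.5 = 20.5
Linby → Neston → Colne → Marden → Ulver: 2.7+2.4+4.8+5.5 = 15.4
The minimum is 12.3 km via Linby → Neston → Colne → Ulver.
So from Linby the first move is to Neston.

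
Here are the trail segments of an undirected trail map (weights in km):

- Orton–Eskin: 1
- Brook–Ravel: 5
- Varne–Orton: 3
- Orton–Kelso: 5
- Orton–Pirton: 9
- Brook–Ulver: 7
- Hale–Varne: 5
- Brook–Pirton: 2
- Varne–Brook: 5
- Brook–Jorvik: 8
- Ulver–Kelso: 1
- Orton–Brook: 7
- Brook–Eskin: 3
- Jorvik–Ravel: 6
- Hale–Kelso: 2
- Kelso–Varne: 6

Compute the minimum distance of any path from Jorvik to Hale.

Enumerating some paths:
Jorvik → Brook → Eskin → Orton → Kelso → Hale: 8+3+1+5+2 = 19
Jorvik → Brook → Varne → Hale: 8+5+5 = 18
The minimum is 18 km via Jorvik → Brook → Varne → Hale.

18 km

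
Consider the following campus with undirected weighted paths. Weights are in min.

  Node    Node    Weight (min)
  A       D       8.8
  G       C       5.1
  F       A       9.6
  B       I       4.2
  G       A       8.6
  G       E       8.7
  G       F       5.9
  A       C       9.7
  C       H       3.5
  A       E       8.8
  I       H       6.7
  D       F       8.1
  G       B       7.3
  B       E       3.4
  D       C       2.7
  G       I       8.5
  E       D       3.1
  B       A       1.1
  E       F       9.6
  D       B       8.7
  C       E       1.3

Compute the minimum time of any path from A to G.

8.4 min

Candidate routes:
A → G: 8.6 = 8.6
A → B → G: 1.1+7.3 = 8.4
A → B → E → C → G: 1.1+3.4+1.3+5.1 = 10.9
A → B → E → G: 1.1+3.4+8.7 = 13.2
Cheapest is A → B → G at 8.4 min.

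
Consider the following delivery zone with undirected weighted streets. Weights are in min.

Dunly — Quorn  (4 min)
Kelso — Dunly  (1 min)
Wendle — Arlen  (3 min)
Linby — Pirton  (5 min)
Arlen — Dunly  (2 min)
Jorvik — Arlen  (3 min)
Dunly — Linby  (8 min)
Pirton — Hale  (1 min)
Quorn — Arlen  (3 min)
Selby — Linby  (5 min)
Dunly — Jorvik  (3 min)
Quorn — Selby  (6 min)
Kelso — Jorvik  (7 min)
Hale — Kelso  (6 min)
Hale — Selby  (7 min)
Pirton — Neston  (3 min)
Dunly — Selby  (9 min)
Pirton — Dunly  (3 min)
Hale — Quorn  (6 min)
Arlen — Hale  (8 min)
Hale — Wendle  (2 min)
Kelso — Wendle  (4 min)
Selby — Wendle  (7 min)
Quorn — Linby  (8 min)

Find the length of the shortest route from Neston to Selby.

Shortest distances from Neston:
Neston: 0
Pirton: 3  (via Neston)
Hale: 4  (via Pirton)
Wendle: 6  (via Hale)
Dunly: 6  (via Pirton)
Kelso: 7  (via Dunly)
Arlen: 8  (via Dunly)
Linby: 8  (via Pirton)
Jorvik: 9  (via Dunly)
Quorn: 10  (via Hale)
Selby: 11  (via Hale)
Shortest route: Neston → Pirton → Hale → Selby = 11 min.

11 min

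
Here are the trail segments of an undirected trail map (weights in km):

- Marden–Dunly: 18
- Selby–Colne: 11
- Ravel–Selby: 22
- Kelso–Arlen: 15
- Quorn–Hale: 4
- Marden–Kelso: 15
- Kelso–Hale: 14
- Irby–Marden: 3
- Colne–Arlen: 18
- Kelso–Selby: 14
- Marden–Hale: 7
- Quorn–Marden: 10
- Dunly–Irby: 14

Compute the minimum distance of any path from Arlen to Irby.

33 km

Shortest distances from Arlen:
Arlen: 0
Kelso: 15  (via Arlen)
Colne: 18  (via Arlen)
Hale: 29  (via Kelso)
Selby: 29  (via Kelso)
Marden: 30  (via Kelso)
Quorn: 33  (via Hale)
Irby: 33  (via Marden)
Shortest route: Arlen → Kelso → Marden → Irby = 33 km.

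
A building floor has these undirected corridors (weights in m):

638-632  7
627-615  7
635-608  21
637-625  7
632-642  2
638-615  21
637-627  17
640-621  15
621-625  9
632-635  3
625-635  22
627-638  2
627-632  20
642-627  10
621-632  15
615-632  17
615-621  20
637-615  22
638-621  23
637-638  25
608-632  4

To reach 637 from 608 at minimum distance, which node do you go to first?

632

Enumerating some paths:
608–632–638–627–637: 4+7+2+17 = 30
608–632–642–627–637: 4+2+10+17 = 33
608–632–621–625–637: 4+15+9+7 = 35
The minimum is 30 m via 608–632–638–627–637.
So from 608 the first move is to 632.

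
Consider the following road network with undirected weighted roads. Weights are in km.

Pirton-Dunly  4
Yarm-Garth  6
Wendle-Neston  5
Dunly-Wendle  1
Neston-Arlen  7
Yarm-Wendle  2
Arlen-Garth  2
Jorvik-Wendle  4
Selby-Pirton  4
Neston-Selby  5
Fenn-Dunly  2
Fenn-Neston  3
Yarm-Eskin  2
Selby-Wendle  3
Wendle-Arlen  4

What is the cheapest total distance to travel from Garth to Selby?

Enumerating some paths:
Garth → Yarm → Wendle → Selby: 6+2+3 = 11
Garth → Arlen → Wendle → Selby: 2+4+3 = 9
Garth → Arlen → Neston → Selby: 2+7+5 = 14
Garth → Arlen → Wendle → Dunly → Pirton → Selby: 2+4+1+4+4 = 15
Cheapest is Garth → Arlen → Wendle → Selby at 9 km.

9 km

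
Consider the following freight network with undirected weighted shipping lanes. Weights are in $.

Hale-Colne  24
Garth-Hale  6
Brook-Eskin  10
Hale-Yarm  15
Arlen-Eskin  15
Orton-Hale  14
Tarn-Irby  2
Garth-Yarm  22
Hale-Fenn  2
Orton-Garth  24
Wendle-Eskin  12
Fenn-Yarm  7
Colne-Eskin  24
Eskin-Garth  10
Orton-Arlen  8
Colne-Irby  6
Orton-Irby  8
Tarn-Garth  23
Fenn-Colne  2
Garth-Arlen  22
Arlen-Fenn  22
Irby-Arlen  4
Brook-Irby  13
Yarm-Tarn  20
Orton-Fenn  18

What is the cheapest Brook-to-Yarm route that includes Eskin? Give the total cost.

Best Brook to Eskin: Brook → Eskin costing 10
Shortest Eskin→Yarm: Eskin → Garth → Hale → Fenn → Yarm = 25
Total via Eskin: 10 + 25 = $35.

$35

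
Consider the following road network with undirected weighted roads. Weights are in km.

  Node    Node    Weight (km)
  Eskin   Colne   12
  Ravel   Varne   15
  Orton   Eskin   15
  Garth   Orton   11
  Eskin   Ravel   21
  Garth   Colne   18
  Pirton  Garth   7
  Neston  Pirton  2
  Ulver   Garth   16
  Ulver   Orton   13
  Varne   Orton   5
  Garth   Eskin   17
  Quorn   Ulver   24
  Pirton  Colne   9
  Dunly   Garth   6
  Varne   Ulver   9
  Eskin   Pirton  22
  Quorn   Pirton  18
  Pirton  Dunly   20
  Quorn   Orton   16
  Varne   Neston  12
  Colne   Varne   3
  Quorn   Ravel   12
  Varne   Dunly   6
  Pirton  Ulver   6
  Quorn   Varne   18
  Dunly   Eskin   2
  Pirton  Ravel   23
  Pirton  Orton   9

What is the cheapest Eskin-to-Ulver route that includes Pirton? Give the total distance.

21 km

Best Eskin to Pirton: Eskin–Dunly–Garth–Pirton costing 15
Shortest Pirton→Ulver: Pirton–Ulver = 6
Total via Pirton: 15 + 6 = 21 km.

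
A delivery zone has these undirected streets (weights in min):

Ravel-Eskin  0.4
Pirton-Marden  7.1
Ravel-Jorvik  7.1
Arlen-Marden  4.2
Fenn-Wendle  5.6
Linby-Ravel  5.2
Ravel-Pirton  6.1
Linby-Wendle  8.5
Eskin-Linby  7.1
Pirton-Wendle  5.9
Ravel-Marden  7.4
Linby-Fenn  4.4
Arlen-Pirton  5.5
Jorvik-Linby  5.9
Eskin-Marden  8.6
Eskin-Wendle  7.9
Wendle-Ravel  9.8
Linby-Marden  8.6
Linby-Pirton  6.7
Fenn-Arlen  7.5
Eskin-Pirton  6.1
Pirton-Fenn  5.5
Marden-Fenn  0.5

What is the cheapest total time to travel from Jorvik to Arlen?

Settle nodes by increasing distance from Jorvik:
Jorvik: 0
Linby: 5.9  (via Jorvik)
Ravel: 7.1  (via Jorvik)
Eskin: 7.5  (via Ravel)
Fenn: 10.3  (via Linby)
Marden: 10.8  (via Fenn)
Pirton: 12.6  (via Linby)
Wendle: 14.4  (via Linby)
Arlen: 15  (via Marden)
Shortest route: Jorvik → Linby → Fenn → Marden → Arlen = 15 min.

15 min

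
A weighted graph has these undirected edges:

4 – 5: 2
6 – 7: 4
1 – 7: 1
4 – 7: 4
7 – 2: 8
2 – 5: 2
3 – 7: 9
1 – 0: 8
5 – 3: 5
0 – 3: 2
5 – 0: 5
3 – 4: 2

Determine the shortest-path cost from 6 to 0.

12

Compare a few routes:
6 → 7 → 1 → 0: 4+1+8 = 13
6 → 7 → 4 → 3 → 0: 4+4+2+2 = 12
The minimum is 12 via 6 → 7 → 4 → 3 → 0.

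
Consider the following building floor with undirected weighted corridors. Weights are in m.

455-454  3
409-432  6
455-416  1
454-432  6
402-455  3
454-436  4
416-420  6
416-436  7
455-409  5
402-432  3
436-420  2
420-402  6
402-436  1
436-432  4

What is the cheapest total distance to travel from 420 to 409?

11 m

Running Dijkstra from 420:
420: 0
436: 2  (via 420)
402: 3  (via 436)
455: 6  (via 402)
454: 6  (via 436)
432: 6  (via 436)
416: 6  (via 420)
409: 11  (via 455)
Shortest route: 420 → 436 → 402 → 455 → 409 = 11 m.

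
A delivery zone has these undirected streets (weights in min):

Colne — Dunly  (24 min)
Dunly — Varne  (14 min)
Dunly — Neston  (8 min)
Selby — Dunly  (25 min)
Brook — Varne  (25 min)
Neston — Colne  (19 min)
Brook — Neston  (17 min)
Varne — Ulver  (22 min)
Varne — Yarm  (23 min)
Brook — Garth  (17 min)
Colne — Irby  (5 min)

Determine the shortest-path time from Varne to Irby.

Candidate routes:
Varne - Dunly - Neston - Colne - Irby: 14+8+19+5 = 46
Varne - Brook - Neston - Dunly - Colne - Irby: 25+17+8+24+5 = 79
Varne - Brook - Neston - Colne - Irby: 25+17+19+5 = 66
Varne - Dunly - Colne - Irby: 14+24+5 = 43
The minimum is 43 min via Varne - Dunly - Colne - Irby.

43 min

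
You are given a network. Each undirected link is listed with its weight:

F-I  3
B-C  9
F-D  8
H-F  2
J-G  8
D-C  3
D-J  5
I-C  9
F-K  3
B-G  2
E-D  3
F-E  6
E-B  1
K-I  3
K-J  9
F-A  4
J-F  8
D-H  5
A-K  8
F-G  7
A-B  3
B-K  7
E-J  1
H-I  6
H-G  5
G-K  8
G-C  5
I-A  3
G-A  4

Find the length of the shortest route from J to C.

Settle nodes by increasing distance from J:
J: 0
E: 1  (via J)
B: 2  (via E)
D: 4  (via E)
G: 4  (via B)
A: 5  (via B)
C: 7  (via D)
Shortest route: J–E–D–C = 7.

7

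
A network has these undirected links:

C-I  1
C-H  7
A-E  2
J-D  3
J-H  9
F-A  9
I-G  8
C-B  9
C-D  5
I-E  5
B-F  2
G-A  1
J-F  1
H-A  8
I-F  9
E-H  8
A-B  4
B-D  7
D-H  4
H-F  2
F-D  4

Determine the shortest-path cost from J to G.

8

Enumerating some paths:
J–F–B–A–G: 1+2+4+1 = 8
J–F–A–G: 1+9+1 = 11
J–D–F–B–A–G: 3+4+2+4+1 = 14
J–F–H–A–G: 1+2+8+1 = 12
Cheapest is J–F–B–A–G at 8.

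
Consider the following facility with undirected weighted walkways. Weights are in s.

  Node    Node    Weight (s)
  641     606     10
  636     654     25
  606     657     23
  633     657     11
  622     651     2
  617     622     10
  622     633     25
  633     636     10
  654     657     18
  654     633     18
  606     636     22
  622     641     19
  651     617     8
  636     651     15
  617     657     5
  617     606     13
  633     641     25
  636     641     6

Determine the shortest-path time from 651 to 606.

21 s

Candidate routes:
651 - 636 - 641 - 606: 15+6+10 = 31
651 - 617 - 606: 8+13 = 21
651 - 622 - 641 - 606: 2+19+10 = 31
651 - 622 - 617 - 606: 2+10+13 = 25
The minimum is 21 s via 651 - 617 - 606.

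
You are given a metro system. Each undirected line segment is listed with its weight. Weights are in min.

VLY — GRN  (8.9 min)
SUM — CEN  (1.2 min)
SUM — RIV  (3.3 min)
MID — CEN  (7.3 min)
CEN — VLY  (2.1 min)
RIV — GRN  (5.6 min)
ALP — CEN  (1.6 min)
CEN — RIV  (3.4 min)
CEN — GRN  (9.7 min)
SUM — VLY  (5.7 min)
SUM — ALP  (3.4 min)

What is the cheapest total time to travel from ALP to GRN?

10.6 min

Settle nodes by increasing distance from ALP:
ALP: 0
CEN: 1.6  (via ALP)
SUM: 2.8  (via CEN)
VLY: 3.7  (via CEN)
RIV: 5  (via CEN)
MID: 8.9  (via CEN)
GRN: 10.6  (via RIV)
Shortest route: ALP → CEN → RIV → GRN = 10.6 min.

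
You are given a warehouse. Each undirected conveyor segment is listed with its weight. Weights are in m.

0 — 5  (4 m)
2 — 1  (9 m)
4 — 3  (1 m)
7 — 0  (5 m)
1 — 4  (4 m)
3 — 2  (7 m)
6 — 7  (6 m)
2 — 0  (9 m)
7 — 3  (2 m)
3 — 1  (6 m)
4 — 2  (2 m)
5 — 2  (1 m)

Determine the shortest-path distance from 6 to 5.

Compare a few routes:
6 - 7 - 3 - 2 - 5: 6+2+7+1 = 16
6 - 7 - 3 - 4 - 2 - 5: 6+2+1+2+1 = 12
6 - 7 - 0 - 5: 6+5+4 = 15
Cheapest is 6 - 7 - 3 - 4 - 2 - 5 at 12 m.

12 m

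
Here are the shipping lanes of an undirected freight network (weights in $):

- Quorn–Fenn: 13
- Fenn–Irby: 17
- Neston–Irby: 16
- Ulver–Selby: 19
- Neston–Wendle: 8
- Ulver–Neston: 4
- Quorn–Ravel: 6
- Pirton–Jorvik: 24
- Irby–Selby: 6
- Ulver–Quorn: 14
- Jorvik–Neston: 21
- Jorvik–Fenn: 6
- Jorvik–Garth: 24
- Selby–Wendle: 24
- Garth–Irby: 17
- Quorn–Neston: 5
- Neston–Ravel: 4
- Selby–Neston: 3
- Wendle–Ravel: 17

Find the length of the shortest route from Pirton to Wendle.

$53

Enumerating some paths:
Pirton → Jorvik → Fenn → Irby → Selby → Neston → Wendle: 24+6+17+6+3+8 = 64
Pirton → Jorvik → Fenn → Quorn → Neston → Wendle: 24+6+13+5+8 = 56
Pirton → Jorvik → Neston → Wendle: 24+21+8 = 53
Pirton → Jorvik → Fenn → Quorn → Ravel → Neston → Wendle: 24+6+13+6+4+8 = 61
The minimum is $53 via Pirton → Jorvik → Neston → Wendle.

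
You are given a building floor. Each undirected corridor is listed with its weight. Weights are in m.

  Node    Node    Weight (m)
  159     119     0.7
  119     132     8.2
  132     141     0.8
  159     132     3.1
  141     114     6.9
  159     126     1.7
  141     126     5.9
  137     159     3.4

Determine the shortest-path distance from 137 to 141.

Settle nodes by increasing distance from 137:
137: 0
159: 3.4  (via 137)
119: 4.1  (via 159)
126: 5.1  (via 159)
132: 6.5  (via 159)
141: 7.3  (via 132)
Shortest route: 137–159–132–141 = 7.3 m.

7.3 m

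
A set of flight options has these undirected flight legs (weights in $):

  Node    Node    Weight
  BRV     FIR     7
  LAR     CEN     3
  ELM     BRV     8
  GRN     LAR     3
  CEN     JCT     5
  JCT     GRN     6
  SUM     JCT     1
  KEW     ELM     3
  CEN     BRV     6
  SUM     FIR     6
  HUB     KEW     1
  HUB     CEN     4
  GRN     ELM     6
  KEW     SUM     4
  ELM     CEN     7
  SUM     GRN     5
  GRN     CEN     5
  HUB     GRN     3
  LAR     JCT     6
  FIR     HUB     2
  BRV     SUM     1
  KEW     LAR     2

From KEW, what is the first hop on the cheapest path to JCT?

SUM

Enumerating some paths:
KEW - HUB - CEN - JCT: 1+4+5 = 10
KEW - HUB - FIR - SUM - JCT: 1+2+6+1 = 10
KEW - LAR - JCT: 2+6 = 8
KEW - SUM - JCT: 4+1 = 5
The minimum is $5 via KEW - SUM - JCT.
So from KEW the first move is to SUM.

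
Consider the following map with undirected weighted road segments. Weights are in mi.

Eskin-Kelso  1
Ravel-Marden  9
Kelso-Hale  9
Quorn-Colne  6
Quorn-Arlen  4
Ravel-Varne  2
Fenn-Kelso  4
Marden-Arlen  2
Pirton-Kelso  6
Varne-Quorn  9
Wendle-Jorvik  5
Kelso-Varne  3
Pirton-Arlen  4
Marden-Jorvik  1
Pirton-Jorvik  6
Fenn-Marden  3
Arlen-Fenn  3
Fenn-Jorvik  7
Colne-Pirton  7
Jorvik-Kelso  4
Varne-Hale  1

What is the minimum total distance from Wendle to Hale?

Shortest distances from Wendle:
Wendle: 0
Jorvik: 5  (via Wendle)
Marden: 6  (via Jorvik)
Arlen: 8  (via Marden)
Kelso: 9  (via Jorvik)
Fenn: 9  (via Marden)
Eskin: 10  (via Kelso)
Pirton: 11  (via Jorvik)
Quorn: 12  (via Arlen)
Varne: 12  (via Kelso)
Hale: 13  (via Varne)
Shortest route: Wendle–Jorvik–Kelso–Varne–Hale = 13 mi.

13 mi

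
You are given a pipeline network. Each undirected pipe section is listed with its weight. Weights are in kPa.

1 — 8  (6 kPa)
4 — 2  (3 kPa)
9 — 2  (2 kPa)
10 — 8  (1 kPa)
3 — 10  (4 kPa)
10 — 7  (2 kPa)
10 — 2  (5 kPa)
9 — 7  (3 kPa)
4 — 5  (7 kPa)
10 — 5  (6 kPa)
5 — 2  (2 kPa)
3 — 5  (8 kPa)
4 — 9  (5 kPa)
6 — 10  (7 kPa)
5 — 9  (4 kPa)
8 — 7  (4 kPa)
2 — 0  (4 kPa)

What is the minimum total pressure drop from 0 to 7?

Compare a few routes:
0 - 2 - 10 - 7: 4+5+2 = 11
0 - 2 - 9 - 7: 4+2+3 = 9
Cheapest is 0 - 2 - 9 - 7 at 9 kPa.

9 kPa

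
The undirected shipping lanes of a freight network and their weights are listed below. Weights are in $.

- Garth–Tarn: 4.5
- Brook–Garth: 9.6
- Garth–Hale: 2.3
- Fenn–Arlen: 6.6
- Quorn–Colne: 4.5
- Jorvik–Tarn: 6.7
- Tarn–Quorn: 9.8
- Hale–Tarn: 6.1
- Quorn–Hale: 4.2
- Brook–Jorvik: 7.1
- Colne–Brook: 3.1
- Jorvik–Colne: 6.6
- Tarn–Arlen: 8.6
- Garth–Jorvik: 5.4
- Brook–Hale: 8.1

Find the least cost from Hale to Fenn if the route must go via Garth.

Best Hale to Garth: Hale → Garth costing 2.3
Best Garth to Fenn: Garth → Tarn → Arlen → Fenn costing 19.7
Total via Garth: 2.3 + 19.7 = $22.

$22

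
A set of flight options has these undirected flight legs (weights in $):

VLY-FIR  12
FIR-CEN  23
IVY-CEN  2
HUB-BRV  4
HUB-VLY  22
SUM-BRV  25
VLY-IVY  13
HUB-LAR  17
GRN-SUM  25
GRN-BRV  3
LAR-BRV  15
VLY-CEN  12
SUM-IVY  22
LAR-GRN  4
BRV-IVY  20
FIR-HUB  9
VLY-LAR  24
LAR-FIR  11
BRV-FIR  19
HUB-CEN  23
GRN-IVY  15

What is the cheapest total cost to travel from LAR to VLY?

$23

Settle nodes by increasing distance from LAR:
LAR: 0
GRN: 4  (via LAR)
BRV: 7  (via GRN)
FIR: 11  (via LAR)
HUB: 11  (via BRV)
IVY: 19  (via GRN)
CEN: 21  (via IVY)
VLY: 23  (via FIR)
Shortest route: LAR–FIR–VLY = $23.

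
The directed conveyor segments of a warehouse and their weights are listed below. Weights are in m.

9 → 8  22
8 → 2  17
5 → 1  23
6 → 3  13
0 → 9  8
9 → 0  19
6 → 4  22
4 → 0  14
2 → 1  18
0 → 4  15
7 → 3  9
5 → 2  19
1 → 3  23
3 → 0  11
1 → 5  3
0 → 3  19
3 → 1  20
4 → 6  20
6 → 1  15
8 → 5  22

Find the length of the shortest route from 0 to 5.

Settle nodes by increasing distance from 0:
0: 0
9: 8  (via 0)
4: 15  (via 0)
3: 19  (via 0)
8: 30  (via 9)
6: 35  (via 4)
1: 39  (via 3)
5: 42  (via 1)
Shortest route: 0–3–1–5 = 42 m.

42 m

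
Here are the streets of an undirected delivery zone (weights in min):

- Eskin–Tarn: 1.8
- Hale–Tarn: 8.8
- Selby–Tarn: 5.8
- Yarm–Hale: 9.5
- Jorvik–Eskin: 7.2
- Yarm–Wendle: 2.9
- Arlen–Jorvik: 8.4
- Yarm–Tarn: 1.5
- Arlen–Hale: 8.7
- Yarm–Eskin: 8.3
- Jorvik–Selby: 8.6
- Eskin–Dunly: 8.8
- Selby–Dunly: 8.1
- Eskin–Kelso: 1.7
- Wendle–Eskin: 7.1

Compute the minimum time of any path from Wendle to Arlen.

Running Dijkstra from Wendle:
Wendle: 0
Yarm: 2.9  (via Wendle)
Tarn: 4.4  (via Yarm)
Eskin: 6.2  (via Tarn)
Kelso: 7.9  (via Eskin)
Selby: 10.2  (via Tarn)
Hale: 12.4  (via Yarm)
Jorvik: 13.4  (via Eskin)
Dunly: 15  (via Eskin)
Arlen: 21.1  (via Hale)
Shortest route: Wendle → Yarm → Hale → Arlen = 21.1 min.

21.1 min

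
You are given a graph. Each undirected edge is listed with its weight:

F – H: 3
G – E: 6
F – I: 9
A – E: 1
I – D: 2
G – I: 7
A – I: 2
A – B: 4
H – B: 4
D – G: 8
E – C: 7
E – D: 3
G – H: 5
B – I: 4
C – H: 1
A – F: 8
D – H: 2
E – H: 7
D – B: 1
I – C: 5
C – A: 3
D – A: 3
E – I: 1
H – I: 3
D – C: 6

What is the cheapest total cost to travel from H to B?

Enumerating some paths:
H–D–B: 2+1 = 3
H–B: 4 = 4
The minimum is 3 via H–D–B.

3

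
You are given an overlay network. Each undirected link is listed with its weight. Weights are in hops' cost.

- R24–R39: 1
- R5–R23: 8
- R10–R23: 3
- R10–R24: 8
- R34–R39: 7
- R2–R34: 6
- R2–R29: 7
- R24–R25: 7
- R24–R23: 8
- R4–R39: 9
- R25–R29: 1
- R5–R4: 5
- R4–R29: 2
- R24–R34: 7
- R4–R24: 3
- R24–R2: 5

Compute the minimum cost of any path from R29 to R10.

13 hops' cost

Running Dijkstra from R29:
R29: 0
R25: 1  (via R29)
R4: 2  (via R29)
R24: 5  (via R4)
R39: 6  (via R24)
R2: 7  (via R29)
R5: 7  (via R4)
R34: 12  (via R24)
R10: 13  (via R24)
Shortest route: R29–R4–R24–R10 = 13 hops' cost.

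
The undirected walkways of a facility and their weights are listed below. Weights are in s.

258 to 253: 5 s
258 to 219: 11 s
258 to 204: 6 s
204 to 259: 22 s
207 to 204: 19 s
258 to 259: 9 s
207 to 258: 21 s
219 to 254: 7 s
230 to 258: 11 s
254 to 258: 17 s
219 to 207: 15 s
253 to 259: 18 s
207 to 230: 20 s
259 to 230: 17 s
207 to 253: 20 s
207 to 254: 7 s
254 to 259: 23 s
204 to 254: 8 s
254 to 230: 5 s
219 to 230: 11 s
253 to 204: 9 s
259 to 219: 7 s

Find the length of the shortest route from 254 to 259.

14 s

Compare a few routes:
254–230–259: 5+17 = 22
254–219–259: 7+7 = 14
Cheapest is 254–219–259 at 14 s.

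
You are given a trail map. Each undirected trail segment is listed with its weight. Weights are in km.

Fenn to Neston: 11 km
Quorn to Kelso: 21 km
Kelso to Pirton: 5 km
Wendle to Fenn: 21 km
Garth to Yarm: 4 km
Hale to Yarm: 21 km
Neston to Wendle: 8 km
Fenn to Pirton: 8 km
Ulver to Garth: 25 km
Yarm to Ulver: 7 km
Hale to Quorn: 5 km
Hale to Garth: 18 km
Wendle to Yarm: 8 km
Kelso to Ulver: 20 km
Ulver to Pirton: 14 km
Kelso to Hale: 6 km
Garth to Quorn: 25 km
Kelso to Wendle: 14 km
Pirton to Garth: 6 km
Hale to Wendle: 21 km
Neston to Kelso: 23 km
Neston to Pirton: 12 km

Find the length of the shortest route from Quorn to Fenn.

Enumerating some paths:
Quorn → Kelso → Pirton → Fenn: 21+5+8 = 34
Quorn → Hale → Kelso → Pirton → Fenn: 5+6+5+8 = 24
Cheapest is Quorn → Hale → Kelso → Pirton → Fenn at 24 km.

24 km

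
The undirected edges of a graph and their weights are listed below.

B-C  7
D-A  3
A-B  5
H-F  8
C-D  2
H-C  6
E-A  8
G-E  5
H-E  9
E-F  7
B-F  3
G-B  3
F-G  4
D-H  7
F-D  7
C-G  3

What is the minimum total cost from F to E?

7

Candidate routes:
F → G → E: 4+5 = 9
F → E: 7 = 7
Cheapest is F → E at 7.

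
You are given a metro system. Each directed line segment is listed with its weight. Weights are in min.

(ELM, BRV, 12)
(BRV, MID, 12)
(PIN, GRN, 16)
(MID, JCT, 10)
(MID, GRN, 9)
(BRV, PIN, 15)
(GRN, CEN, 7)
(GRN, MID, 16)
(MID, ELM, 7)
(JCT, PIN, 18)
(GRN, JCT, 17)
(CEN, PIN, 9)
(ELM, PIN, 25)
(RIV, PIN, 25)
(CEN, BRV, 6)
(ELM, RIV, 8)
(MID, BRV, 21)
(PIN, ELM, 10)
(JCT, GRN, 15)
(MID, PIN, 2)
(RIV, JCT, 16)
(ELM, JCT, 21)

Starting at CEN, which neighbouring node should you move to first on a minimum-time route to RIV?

Enumerating some paths:
CEN–BRV–PIN–ELM–RIV: 6+15+10+8 = 39
CEN–BRV–MID–PIN–ELM–RIV: 6+12+2+10+8 = 38
CEN–BRV–MID–ELM–RIV: 6+12+7+8 = 33
CEN–PIN–ELM–RIV: 9+10+8 = 27
Cheapest is CEN–PIN–ELM–RIV at 27 min.
So from CEN the first move is to PIN.

PIN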